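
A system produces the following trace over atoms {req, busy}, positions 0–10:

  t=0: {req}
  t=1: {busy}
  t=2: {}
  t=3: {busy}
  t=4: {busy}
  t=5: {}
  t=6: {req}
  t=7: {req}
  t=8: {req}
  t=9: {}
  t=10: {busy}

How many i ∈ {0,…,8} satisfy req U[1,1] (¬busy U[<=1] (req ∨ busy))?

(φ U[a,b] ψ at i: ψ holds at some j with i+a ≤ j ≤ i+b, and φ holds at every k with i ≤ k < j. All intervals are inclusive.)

4

Evaluate at each i in [0,8]:
  i=0: ✓ (rhs at j=1; lhs holds on [0,0])
  i=1: ✗ (lhs fails at k=1 before rhs at j=2)
  i=2: ✗ (lhs fails at k=2 before rhs at j=3)
  i=3: ✗ (lhs fails at k=3 before rhs at j=4)
  i=4: ✗ (lhs fails at k=4 before rhs at j=5)
  i=5: ✗ (lhs fails at k=5 before rhs at j=6)
  i=6: ✓ (rhs at j=7; lhs holds on [6,6])
  i=7: ✓ (rhs at j=8; lhs holds on [7,7])
  i=8: ✓ (rhs at j=9; lhs holds on [8,8])
Positions where it holds: {0, 6, 7, 8} → 4.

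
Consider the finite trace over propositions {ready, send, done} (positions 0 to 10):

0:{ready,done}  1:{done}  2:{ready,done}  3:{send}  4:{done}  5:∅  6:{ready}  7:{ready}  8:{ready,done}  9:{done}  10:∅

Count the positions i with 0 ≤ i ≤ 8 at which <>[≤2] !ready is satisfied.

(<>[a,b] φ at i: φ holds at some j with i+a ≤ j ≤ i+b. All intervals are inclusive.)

8

Evaluate at each i in [0,8]:
  i=0: ✓ (witness j=1)
  i=1: ✓ (witness j=1)
  i=2: ✓ (witness j=3)
  i=3: ✓ (witness j=3)
  i=4: ✓ (witness j=4)
  i=5: ✓ (witness j=5)
  i=6: ✗ (none in [6,8])
  i=7: ✓ (witness j=9)
  i=8: ✓ (witness j=9)
Positions where it holds: {0, 1, 2, 3, 4, 5, 7, 8} → 8.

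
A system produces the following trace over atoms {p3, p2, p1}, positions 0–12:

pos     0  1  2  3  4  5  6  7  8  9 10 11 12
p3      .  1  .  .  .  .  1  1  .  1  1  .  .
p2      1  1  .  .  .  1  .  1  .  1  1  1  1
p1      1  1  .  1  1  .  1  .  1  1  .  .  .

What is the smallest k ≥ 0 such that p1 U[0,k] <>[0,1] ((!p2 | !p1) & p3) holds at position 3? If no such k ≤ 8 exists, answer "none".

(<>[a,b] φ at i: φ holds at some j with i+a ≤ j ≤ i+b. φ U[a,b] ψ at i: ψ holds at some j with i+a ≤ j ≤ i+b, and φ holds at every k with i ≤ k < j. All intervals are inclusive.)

2

Need earliest j ≥ 3 with <>[0,1] ((!p2 | !p1) & p3), and p1 at every k in [3,j-1].
  j=3: rhs fails.
  j=4: rhs fails.
  j=5: rhs holds; lhs holds on [3,4]. k = 2.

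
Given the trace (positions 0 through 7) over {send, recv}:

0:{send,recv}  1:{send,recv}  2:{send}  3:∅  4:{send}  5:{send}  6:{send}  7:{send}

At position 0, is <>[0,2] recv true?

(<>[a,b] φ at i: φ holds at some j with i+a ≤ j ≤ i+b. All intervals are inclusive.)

Check recv at each j in [0,2]:
  j=0: true
  j=1: true
  j=2: false
Found at j=0 → formula holds.

Holds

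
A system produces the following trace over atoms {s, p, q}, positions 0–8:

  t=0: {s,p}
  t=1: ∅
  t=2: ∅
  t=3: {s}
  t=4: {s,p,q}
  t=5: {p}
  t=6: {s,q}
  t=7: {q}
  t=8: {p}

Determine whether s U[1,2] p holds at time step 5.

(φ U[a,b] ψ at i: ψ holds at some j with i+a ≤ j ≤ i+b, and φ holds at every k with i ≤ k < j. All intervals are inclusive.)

Does not hold

Need some j in [6,7] with p, and s at every k in [5,j-1].
  j=6: p false.
  j=7: p false.
No j in the window works → until fails.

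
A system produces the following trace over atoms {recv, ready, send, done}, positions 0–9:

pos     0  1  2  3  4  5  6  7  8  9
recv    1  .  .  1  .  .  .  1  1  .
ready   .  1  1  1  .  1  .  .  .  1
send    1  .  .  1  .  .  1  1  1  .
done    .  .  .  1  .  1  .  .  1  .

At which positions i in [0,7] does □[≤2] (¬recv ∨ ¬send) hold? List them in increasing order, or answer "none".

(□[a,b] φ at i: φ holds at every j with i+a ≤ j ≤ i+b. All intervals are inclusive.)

Evaluate at each i in [0,7]:
  i=0: ✗ (fails at j=0)
  i=1: ✗ (fails at j=3)
  i=2: ✗ (fails at j=3)
  i=3: ✗ (fails at j=3)
  i=4: ✓ (all of [4,6])
  i=5: ✗ (fails at j=7)
  i=6: ✗ (fails at j=7)
  i=7: ✗ (fails at j=7)

4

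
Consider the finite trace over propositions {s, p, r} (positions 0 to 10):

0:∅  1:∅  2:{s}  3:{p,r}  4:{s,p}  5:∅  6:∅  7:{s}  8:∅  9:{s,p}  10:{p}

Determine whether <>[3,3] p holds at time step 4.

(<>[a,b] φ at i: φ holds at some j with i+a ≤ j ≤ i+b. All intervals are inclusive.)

False

Check p at each j in [7,7]:
  j=7: false
No position in the window satisfies it → formula fails.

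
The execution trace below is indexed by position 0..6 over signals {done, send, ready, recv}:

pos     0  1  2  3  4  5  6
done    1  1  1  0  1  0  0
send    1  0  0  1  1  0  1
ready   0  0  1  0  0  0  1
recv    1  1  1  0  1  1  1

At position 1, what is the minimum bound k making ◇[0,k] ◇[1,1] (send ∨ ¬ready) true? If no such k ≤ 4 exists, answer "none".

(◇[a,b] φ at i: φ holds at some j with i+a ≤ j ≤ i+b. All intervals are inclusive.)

Scan j = 1,2,… for ◇[1,1] (send ∨ ¬ready):
  j=1: fails
  j=2: holds
First hit at j=2, so smallest k = 2-1 = 1.

1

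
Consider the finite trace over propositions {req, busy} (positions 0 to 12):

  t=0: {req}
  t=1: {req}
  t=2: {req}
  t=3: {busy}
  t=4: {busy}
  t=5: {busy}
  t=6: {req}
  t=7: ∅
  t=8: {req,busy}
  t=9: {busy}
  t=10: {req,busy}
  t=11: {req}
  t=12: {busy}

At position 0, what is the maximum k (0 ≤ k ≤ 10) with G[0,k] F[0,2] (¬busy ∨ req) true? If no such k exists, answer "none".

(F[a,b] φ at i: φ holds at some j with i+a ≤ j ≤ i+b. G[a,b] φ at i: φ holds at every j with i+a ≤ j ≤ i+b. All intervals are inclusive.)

2

F[0,2] (¬busy ∨ req) must hold from j=0 onward; find where it first fails.
  j=0: holds
  j=1: holds
  j=2: holds
  j=3: fails
Holds on [0,2], so largest k = 2.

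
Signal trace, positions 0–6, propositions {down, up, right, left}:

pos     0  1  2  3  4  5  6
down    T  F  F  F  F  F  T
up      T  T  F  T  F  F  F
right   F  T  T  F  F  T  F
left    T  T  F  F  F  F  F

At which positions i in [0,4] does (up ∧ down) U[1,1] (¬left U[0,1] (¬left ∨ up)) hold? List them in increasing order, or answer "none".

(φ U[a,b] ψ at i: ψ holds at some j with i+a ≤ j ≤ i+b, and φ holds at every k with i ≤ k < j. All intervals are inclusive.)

Evaluate at each i in [0,4]:
  i=0: ✓ (rhs at j=1; lhs holds on [0,0])
  i=1: ✗ (lhs fails at k=1 before rhs at j=2)
  i=2: ✗ (lhs fails at k=2 before rhs at j=3)
  i=3: ✗ (lhs fails at k=3 before rhs at j=4)
  i=4: ✗ (lhs fails at k=4 before rhs at j=5)

0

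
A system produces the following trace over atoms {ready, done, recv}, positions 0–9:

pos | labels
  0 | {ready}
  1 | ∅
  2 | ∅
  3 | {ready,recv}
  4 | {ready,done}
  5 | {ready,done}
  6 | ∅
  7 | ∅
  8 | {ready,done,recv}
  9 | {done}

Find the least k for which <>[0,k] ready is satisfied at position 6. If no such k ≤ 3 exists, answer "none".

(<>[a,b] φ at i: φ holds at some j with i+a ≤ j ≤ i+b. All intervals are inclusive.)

2

Scan j = 6,7,… for ready:
  j=6: fails
  j=7: fails
  j=8: holds
First hit at j=8, so smallest k = 8-6 = 2.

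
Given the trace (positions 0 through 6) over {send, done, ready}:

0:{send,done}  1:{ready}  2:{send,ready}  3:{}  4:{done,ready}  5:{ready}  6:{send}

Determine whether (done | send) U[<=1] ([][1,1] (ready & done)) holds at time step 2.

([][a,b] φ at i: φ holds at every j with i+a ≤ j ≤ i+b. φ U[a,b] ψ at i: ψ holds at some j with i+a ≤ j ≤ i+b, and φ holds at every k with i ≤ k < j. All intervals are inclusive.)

Holds

Need some j in [2,3] with [][1,1] (ready & done), and (done | send) at every k in [2,j-1].
  j=2: [][1,1] (ready & done) — fails at 3.
  j=3: [][1,1] (ready & done) holds; (done | send) holds at every k in [2,2] → satisfied.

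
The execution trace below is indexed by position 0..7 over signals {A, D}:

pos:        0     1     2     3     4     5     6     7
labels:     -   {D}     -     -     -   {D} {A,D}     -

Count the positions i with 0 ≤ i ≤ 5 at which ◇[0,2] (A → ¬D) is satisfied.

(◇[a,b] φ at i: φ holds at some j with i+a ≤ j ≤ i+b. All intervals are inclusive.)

6

Evaluate at each i in [0,5]:
  i=0: ✓ (witness j=0)
  i=1: ✓ (witness j=1)
  i=2: ✓ (witness j=2)
  i=3: ✓ (witness j=3)
  i=4: ✓ (witness j=4)
  i=5: ✓ (witness j=5)
Positions where it holds: {0, 1, 2, 3, 4, 5} → 6.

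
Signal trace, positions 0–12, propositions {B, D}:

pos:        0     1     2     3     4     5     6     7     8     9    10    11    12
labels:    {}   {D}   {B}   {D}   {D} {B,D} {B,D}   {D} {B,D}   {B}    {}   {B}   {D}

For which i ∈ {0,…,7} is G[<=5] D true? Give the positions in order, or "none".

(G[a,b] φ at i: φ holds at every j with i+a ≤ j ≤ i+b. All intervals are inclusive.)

Evaluate at each i in [0,7]:
  i=0: ✗ (fails at j=0)
  i=1: ✗ (fails at j=2)
  i=2: ✗ (fails at j=2)
  i=3: ✓ (all of [3,8])
  i=4: ✗ (fails at j=9)
  i=5: ✗ (fails at j=9)
  i=6: ✗ (fails at j=9)
  i=7: ✗ (fails at j=9)

3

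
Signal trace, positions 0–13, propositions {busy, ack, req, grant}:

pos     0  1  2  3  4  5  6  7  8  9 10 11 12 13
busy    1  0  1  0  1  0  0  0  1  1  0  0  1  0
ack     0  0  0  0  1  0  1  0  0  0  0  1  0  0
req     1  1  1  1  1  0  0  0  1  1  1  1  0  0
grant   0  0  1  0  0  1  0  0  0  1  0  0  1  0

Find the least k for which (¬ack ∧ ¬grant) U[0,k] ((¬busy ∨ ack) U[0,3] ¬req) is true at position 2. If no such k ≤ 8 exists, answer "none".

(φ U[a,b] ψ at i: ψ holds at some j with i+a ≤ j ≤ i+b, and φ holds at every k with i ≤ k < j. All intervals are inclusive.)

none

Need earliest j ≥ 2 with ((¬busy ∨ ack) U[0,3] ¬req), and (¬ack ∧ ¬grant) at every k in [2,j-1].
  j=2: rhs fails.
  j=3: rhs holds but lhs fails at k=2.
  j=4: rhs holds but lhs fails at k=2.
  j=5: rhs holds but lhs fails at k=2.
  j=6: rhs holds but lhs fails at k=2.
  j=7: rhs holds but lhs fails at k=2.
  j=8: rhs fails.
  j=9: rhs fails.
  j=10: rhs holds but lhs fails at k=2.
No witness within the range → none.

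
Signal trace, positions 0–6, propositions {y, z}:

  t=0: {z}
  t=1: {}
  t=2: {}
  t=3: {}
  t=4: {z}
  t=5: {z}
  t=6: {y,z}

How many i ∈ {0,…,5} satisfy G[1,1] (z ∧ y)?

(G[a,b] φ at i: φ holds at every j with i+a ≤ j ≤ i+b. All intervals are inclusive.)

1

Evaluate at each i in [0,5]:
  i=0: ✗ (fails at j=1)
  i=1: ✗ (fails at j=2)
  i=2: ✗ (fails at j=3)
  i=3: ✗ (fails at j=4)
  i=4: ✗ (fails at j=5)
  i=5: ✓ (all of [6,6])
Positions where it holds: {5} → 1.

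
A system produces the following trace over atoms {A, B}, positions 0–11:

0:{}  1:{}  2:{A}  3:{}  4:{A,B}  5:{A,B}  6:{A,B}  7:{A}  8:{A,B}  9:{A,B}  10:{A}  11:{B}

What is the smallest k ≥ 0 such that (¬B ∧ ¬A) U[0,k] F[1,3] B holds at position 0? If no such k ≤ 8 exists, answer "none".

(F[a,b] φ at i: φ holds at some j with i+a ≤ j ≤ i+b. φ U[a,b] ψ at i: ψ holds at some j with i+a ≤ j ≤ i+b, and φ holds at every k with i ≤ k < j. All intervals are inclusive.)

1

Need earliest j ≥ 0 with F[1,3] B, and (¬B ∧ ¬A) at every k in [0,j-1].
  j=0: rhs fails.
  j=1: rhs holds; lhs holds on [0,0]. k = 1.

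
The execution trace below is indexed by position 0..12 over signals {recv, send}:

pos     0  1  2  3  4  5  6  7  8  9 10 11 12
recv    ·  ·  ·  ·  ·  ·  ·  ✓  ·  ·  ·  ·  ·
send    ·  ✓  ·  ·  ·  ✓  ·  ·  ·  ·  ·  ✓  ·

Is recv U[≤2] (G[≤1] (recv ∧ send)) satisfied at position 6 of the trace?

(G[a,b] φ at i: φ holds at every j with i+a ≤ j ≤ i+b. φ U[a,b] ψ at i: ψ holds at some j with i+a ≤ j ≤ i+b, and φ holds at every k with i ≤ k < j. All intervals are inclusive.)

False

Need some j in [6,8] with G[≤1] (recv ∧ send), and recv at every k in [6,j-1].
  j=6: G[≤1] (recv ∧ send) — fails at 6.
  j=7: G[≤1] (recv ∧ send) — fails at 7.
  j=8: G[≤1] (recv ∧ send) — fails at 8.
No j in the window works → until fails.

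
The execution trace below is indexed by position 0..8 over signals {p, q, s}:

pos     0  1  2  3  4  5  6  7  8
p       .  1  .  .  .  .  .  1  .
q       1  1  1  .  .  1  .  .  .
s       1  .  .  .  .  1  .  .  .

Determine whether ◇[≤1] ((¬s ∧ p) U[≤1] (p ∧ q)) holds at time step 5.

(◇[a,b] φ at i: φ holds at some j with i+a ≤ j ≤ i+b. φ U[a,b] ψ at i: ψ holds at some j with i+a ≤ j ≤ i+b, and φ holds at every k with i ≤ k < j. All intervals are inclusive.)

Check ((¬s ∧ p) U[≤1] (p ∧ q)) at each j in [5,6]:
  j=5: fails
  j=6: fails
No position in the window satisfies it → formula fails.

No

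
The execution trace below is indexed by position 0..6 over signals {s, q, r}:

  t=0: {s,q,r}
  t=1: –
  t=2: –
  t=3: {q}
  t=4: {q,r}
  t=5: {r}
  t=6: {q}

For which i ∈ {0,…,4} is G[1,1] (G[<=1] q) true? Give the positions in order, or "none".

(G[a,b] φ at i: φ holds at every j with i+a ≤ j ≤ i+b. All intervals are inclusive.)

Evaluate at each i in [0,4]:
  i=0: ✗ (fails at j=1)
  i=1: ✗ (fails at j=2)
  i=2: ✓ (all of [3,3])
  i=3: ✗ (fails at j=4)
  i=4: ✗ (fails at j=5)

2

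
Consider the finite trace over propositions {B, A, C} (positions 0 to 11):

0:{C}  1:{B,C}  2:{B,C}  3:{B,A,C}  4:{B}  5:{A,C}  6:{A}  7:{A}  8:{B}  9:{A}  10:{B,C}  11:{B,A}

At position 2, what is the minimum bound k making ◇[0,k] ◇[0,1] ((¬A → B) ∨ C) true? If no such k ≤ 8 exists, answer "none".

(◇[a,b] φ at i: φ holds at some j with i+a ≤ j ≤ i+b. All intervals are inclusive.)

0

Scan j = 2,3,… for ◇[0,1] ((¬A → B) ∨ C):
  j=2: holds
First hit at j=2, so smallest k = 2-2 = 0.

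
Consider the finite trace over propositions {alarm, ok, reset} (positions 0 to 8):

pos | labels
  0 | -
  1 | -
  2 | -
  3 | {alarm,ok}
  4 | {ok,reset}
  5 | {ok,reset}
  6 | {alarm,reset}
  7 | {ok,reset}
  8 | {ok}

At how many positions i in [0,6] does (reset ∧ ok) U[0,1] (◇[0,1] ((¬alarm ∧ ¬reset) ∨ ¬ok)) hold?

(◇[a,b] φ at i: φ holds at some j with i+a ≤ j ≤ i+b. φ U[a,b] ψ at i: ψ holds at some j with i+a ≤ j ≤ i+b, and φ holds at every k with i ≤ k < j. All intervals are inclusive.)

6

Evaluate at each i in [0,6]:
  i=0: ✓ (rhs at j=0)
  i=1: ✓ (rhs at j=1)
  i=2: ✓ (rhs at j=2)
  i=3: ✗ (no rhs in [3,4])
  i=4: ✓ (rhs at j=5; lhs holds on [4,4])
  i=5: ✓ (rhs at j=5)
  i=6: ✓ (rhs at j=6)
Positions where it holds: {0, 1, 2, 4, 5, 6} → 6.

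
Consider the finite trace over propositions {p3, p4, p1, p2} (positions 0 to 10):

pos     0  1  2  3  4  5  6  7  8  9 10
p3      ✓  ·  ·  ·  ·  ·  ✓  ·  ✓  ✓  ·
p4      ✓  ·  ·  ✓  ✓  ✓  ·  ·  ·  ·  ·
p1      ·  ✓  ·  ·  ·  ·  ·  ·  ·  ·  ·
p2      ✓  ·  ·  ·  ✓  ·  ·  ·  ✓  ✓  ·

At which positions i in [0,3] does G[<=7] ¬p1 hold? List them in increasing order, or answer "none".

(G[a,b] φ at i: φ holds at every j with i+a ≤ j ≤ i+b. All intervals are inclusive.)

Evaluate at each i in [0,3]:
  i=0: ✗ (fails at j=1)
  i=1: ✗ (fails at j=1)
  i=2: ✓ (all of [2,9])
  i=3: ✓ (all of [3,10])

2, 3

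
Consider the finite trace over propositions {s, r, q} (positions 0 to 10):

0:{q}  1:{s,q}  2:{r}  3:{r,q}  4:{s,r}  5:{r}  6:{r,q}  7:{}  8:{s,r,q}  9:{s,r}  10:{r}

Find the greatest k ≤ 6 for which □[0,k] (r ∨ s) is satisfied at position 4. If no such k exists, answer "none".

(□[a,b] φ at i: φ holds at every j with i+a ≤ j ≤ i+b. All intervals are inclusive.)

2

(r ∨ s) must hold from j=4 onward; find where it first fails.
  j=4: holds
  j=5: holds
  j=6: holds
  j=7: fails
Holds on [4,6], so largest k = 2.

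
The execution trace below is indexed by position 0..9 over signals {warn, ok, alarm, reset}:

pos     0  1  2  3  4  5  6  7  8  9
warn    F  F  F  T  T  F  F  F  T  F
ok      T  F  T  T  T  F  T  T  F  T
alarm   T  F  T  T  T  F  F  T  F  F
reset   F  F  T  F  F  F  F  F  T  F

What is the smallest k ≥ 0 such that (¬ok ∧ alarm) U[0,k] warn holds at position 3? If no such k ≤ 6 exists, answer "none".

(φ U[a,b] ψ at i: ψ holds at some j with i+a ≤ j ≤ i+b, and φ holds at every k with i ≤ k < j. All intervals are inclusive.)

0

Need earliest j ≥ 3 with warn, and (¬ok ∧ alarm) at every k in [3,j-1].
  j=3: rhs holds (empty prefix). k = 0.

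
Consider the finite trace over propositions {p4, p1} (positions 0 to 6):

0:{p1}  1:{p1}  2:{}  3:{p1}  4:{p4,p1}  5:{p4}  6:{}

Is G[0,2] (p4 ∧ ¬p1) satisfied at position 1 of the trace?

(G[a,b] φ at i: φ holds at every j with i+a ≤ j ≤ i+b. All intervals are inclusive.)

No

Check (p4 ∧ ¬p1) at every j in [1,3]:
  j=1: false
  j=2: false
  j=3: false
Fails at j=1 → formula fails.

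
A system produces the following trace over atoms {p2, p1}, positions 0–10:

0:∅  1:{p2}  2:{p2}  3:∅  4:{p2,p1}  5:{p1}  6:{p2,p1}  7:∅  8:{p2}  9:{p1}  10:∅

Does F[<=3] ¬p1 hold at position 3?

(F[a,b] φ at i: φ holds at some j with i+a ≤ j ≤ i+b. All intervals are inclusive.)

Check ¬p1 at each j in [3,6]:
  j=3: true
  j=4: false
  j=5: false
  j=6: false
Found at j=3 → formula holds.

Yes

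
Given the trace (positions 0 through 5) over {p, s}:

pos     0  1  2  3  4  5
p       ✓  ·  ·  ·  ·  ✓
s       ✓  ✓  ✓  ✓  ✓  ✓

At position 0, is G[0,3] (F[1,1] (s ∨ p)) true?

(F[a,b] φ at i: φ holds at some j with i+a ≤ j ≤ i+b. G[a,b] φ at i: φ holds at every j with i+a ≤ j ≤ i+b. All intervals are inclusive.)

Holds

Check F[1,1] (s ∨ p) at every j in [0,3]:
  j=0: holds (witness at 1)
  j=1: holds (witness at 2)
  j=2: holds (witness at 3)
  j=3: holds (witness at 4)
All positions satisfy it → formula holds.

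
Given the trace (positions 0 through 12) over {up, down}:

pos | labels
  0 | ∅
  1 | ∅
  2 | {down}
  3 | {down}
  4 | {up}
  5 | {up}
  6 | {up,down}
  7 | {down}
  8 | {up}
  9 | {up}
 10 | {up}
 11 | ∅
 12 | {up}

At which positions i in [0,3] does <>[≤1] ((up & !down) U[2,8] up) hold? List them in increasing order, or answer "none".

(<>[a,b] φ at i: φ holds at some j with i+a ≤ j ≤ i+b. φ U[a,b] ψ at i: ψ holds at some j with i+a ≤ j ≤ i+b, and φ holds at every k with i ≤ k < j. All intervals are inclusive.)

3

Evaluate at each i in [0,3]:
  i=0: ✗ (none in [0,1])
  i=1: ✗ (none in [1,2])
  i=2: ✗ (none in [2,3])
  i=3: ✓ (witness j=4)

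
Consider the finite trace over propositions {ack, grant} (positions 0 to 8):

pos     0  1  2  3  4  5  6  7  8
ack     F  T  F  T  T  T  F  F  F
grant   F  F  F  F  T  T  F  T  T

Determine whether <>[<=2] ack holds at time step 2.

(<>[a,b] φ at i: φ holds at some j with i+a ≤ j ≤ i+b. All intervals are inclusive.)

Check ack at each j in [2,4]:
  j=2: false
  j=3: true
  j=4: true
Found at j=3 → formula holds.

Yes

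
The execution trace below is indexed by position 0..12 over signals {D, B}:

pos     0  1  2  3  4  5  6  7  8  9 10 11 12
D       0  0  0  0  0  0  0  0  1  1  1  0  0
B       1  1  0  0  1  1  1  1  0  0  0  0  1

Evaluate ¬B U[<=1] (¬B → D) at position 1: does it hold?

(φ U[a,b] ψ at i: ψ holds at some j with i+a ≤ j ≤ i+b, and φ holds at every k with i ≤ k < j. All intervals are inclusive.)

True

Need some j in [1,2] with (¬B → D), and ¬B at every k in [1,j-1].
  j=1: (¬B → D) holds; no prefix to check → satisfied.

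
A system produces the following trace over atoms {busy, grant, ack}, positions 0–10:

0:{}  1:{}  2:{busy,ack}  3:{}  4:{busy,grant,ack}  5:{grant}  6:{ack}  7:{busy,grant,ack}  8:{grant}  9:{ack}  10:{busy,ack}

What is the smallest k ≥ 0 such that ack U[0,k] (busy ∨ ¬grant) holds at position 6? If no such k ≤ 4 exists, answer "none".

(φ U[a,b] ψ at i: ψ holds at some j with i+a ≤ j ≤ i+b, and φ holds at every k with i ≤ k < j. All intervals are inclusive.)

Need earliest j ≥ 6 with (busy ∨ ¬grant), and ack at every k in [6,j-1].
  j=6: rhs holds (empty prefix). k = 0.

0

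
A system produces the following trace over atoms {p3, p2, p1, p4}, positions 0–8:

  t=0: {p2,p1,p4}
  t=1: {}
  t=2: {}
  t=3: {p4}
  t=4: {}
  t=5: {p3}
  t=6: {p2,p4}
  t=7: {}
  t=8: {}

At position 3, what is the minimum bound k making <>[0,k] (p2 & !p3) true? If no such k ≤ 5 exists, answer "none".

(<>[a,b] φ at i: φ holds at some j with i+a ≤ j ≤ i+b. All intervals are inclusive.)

Scan j = 3,4,… for (p2 & !p3):
  j=3: fails
  j=4: fails
  j=5: fails
  j=6: holds
First hit at j=6, so smallest k = 6-3 = 3.

3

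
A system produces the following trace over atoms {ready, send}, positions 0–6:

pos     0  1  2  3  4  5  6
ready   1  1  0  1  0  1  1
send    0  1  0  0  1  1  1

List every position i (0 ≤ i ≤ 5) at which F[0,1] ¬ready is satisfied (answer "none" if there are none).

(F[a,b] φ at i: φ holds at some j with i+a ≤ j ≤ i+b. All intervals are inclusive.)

1, 2, 3, 4

Evaluate at each i in [0,5]:
  i=0: ✗ (none in [0,1])
  i=1: ✓ (witness j=2)
  i=2: ✓ (witness j=2)
  i=3: ✓ (witness j=4)
  i=4: ✓ (witness j=4)
  i=5: ✗ (none in [5,6])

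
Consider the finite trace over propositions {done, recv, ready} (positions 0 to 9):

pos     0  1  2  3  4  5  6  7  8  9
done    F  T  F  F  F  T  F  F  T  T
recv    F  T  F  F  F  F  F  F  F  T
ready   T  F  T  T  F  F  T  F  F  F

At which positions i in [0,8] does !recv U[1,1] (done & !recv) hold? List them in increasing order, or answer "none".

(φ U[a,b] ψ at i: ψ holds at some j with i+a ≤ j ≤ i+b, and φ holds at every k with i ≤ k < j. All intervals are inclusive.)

Evaluate at each i in [0,8]:
  i=0: ✗ (no rhs in [1,1])
  i=1: ✗ (no rhs in [2,2])
  i=2: ✗ (no rhs in [3,3])
  i=3: ✗ (no rhs in [4,4])
  i=4: ✓ (rhs at j=5; lhs holds on [4,4])
  i=5: ✗ (no rhs in [6,6])
  i=6: ✗ (no rhs in [7,7])
  i=7: ✓ (rhs at j=8; lhs holds on [7,7])
  i=8: ✗ (no rhs in [9,9])

4, 7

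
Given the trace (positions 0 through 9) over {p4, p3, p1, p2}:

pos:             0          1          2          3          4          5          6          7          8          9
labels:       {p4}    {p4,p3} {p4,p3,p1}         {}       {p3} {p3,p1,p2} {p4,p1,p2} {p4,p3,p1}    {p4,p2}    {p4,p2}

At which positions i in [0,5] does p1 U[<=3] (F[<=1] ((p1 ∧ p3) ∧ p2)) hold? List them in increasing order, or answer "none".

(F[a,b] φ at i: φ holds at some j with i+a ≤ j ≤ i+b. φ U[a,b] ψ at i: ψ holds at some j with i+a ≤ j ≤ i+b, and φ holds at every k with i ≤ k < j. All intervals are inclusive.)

Evaluate at each i in [0,5]:
  i=0: ✗ (no rhs in [0,3])
  i=1: ✗ (lhs fails at k=1 before rhs at j=4)
  i=2: ✗ (lhs fails at k=3 before rhs at j=4)
  i=3: ✗ (lhs fails at k=3 before rhs at j=4)
  i=4: ✓ (rhs at j=4)
  i=5: ✓ (rhs at j=5)

4, 5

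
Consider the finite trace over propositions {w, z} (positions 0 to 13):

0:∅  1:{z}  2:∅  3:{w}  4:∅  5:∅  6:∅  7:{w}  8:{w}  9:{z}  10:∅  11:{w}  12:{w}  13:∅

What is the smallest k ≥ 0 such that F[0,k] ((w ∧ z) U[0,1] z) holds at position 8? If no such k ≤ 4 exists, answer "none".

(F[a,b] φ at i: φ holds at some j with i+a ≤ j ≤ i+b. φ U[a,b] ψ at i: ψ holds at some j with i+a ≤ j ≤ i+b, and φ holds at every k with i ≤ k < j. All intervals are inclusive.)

Scan j = 8,9,… for ((w ∧ z) U[0,1] z):
  j=8: fails
  j=9: holds
First hit at j=9, so smallest k = 9-8 = 1.

1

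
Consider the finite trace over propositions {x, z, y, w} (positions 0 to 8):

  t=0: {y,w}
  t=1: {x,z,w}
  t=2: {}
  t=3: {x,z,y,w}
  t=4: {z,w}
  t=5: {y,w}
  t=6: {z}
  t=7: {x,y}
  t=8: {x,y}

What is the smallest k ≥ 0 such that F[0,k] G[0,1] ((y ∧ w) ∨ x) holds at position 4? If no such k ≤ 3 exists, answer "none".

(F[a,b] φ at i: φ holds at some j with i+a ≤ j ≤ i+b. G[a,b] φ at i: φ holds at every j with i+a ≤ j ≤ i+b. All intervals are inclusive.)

3

Scan j = 4,5,… for G[0,1] ((y ∧ w) ∨ x):
  j=4: fails
  j=5: fails
  j=6: fails
  j=7: holds
First hit at j=7, so smallest k = 7-4 = 3.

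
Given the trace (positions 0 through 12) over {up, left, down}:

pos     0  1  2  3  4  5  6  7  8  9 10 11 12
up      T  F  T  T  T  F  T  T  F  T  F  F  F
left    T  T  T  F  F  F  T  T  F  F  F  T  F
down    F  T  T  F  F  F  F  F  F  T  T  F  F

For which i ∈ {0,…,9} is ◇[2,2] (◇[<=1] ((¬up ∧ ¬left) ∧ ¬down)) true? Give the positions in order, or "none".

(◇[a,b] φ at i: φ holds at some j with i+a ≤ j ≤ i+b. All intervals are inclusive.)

Evaluate at each i in [0,9]:
  i=0: ✗ (none in [2,2])
  i=1: ✗ (none in [3,3])
  i=2: ✓ (witness j=4)
  i=3: ✓ (witness j=5)
  i=4: ✗ (none in [6,6])
  i=5: ✓ (witness j=7)
  i=6: ✓ (witness j=8)
  i=7: ✗ (none in [9,9])
  i=8: ✗ (none in [10,10])
  i=9: ✓ (witness j=11)

2, 3, 5, 6, 9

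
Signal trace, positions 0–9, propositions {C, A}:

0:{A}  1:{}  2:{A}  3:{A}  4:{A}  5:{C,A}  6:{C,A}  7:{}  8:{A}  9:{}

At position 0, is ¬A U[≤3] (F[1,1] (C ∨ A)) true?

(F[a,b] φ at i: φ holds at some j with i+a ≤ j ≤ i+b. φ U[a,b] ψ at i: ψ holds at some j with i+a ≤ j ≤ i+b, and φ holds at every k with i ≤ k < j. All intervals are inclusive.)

Need some j in [0,3] with F[1,1] (C ∨ A), and ¬A at every k in [0,j-1].
  j=0: F[1,1] (C ∨ A) — fails (none in [1,1]).
  j=1: F[1,1] (C ∨ A) holds, but ¬A fails at k=0 → not this j.
  j=2: F[1,1] (C ∨ A) holds, but ¬A fails at k=0 → not this j.
  j=3: F[1,1] (C ∨ A) holds, but ¬A fails at k=0 → not this j.
No j in the window works → until fails.

False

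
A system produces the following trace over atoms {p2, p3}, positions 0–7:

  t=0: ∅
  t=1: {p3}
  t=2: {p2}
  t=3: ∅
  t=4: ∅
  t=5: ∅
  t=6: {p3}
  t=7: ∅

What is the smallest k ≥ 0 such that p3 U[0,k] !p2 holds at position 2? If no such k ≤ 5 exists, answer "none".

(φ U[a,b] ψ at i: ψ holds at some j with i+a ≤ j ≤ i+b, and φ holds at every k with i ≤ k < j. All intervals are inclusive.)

Need earliest j ≥ 2 with !p2, and p3 at every k in [2,j-1].
  j=2: rhs fails.
  j=3: rhs holds but lhs fails at k=2.
  j=4: rhs holds but lhs fails at k=2.
  j=5: rhs holds but lhs fails at k=2.
  j=6: rhs holds but lhs fails at k=2.
  j=7: rhs holds but lhs fails at k=2.
No witness within the range → none.

none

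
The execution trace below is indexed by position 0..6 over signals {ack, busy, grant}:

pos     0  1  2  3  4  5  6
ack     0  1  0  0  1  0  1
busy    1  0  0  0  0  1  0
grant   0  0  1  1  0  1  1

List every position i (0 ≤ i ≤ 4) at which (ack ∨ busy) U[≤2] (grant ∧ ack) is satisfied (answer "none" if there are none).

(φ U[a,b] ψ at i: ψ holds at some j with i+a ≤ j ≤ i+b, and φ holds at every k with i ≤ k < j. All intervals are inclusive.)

4

Evaluate at each i in [0,4]:
  i=0: ✗ (no rhs in [0,2])
  i=1: ✗ (no rhs in [1,3])
  i=2: ✗ (no rhs in [2,4])
  i=3: ✗ (no rhs in [3,5])
  i=4: ✓ (rhs at j=6; lhs holds on [4,5])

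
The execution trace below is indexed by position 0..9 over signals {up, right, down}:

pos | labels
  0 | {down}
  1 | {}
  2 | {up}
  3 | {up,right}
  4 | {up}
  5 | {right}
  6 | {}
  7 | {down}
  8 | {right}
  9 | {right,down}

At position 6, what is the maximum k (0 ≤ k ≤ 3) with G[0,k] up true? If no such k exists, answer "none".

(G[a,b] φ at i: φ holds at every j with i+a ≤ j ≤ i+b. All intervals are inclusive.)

none

up must hold from j=6 onward; find where it first fails.
  j=6: fails → no k works.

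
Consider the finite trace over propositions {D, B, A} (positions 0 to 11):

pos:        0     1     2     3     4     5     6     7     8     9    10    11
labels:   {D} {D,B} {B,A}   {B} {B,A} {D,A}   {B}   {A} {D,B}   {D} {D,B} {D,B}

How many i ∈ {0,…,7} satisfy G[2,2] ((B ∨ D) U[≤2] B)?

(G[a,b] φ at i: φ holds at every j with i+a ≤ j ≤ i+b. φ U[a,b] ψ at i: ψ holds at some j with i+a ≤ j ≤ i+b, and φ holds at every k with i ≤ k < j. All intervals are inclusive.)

7

Evaluate at each i in [0,7]:
  i=0: ✓ (all of [2,2])
  i=1: ✓ (all of [3,3])
  i=2: ✓ (all of [4,4])
  i=3: ✓ (all of [5,5])
  i=4: ✓ (all of [6,6])
  i=5: ✗ (fails at j=7)
  i=6: ✓ (all of [8,8])
  i=7: ✓ (all of [9,9])
Positions where it holds: {0, 1, 2, 3, 4, 6, 7} → 7.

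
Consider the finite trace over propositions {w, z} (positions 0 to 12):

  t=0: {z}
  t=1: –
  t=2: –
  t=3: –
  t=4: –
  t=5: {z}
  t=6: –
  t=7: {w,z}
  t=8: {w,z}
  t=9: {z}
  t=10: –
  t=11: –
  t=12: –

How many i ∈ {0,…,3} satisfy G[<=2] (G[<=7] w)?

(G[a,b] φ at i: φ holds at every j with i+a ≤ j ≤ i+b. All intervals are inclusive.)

Evaluate at each i in [0,3]:
  i=0: ✗ (fails at j=0)
  i=1: ✗ (fails at j=1)
  i=2: ✗ (fails at j=2)
  i=3: ✗ (fails at j=3)
Positions where it holds: {} → 0.

0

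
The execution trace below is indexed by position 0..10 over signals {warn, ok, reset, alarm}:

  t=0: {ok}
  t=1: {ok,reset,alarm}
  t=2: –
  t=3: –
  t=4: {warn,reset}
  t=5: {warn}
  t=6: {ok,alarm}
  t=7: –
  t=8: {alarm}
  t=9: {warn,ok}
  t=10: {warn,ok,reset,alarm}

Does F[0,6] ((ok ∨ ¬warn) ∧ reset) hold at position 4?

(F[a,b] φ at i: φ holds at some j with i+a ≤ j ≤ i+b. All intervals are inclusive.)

Check ((ok ∨ ¬warn) ∧ reset) at each j in [4,10]:
  j=4: false
  j=5: false
  j=6: false
  j=7: false
  j=8: false
  j=9: false
  j=10: true
Found at j=10 → formula holds.

Yes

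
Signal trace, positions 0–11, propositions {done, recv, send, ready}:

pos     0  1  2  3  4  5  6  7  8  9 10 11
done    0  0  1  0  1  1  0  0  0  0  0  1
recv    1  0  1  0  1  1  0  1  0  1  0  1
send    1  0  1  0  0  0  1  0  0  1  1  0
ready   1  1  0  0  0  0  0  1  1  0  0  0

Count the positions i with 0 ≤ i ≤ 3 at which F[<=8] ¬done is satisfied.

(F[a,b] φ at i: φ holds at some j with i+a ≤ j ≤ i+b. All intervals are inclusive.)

4

Evaluate at each i in [0,3]:
  i=0: ✓ (witness j=0)
  i=1: ✓ (witness j=1)
  i=2: ✓ (witness j=3)
  i=3: ✓ (witness j=3)
Positions where it holds: {0, 1, 2, 3} → 4.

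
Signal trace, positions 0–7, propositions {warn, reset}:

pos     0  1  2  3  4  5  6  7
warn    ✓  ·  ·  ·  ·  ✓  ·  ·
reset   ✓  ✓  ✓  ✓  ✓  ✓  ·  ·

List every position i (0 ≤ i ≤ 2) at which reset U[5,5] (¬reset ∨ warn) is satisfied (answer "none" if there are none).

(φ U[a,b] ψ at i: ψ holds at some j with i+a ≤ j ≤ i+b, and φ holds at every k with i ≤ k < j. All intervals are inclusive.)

Evaluate at each i in [0,2]:
  i=0: ✓ (rhs at j=5; lhs holds on [0,4])
  i=1: ✓ (rhs at j=6; lhs holds on [1,5])
  i=2: ✗ (lhs fails at k=6 before rhs at j=7)

0, 1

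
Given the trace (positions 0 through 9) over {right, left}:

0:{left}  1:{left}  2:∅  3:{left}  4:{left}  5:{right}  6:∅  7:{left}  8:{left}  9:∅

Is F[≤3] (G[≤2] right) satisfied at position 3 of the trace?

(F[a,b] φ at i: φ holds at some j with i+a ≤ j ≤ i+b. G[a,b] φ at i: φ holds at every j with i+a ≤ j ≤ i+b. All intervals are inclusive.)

False

Check G[≤2] right at each j in [3,6]:
  j=3: fails at 3
  j=4: fails at 4
  j=5: fails at 6
  j=6: fails at 6
No position in the window satisfies it → formula fails.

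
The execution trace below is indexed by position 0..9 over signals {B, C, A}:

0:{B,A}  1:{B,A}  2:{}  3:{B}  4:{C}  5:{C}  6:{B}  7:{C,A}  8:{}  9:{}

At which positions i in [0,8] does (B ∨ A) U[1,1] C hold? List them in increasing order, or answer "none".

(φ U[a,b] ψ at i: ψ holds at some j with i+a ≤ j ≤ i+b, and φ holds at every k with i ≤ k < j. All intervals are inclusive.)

3, 6

Evaluate at each i in [0,8]:
  i=0: ✗ (no rhs in [1,1])
  i=1: ✗ (no rhs in [2,2])
  i=2: ✗ (no rhs in [3,3])
  i=3: ✓ (rhs at j=4; lhs holds on [3,3])
  i=4: ✗ (lhs fails at k=4 before rhs at j=5)
  i=5: ✗ (no rhs in [6,6])
  i=6: ✓ (rhs at j=7; lhs holds on [6,6])
  i=7: ✗ (no rhs in [8,8])
  i=8: ✗ (no rhs in [9,9])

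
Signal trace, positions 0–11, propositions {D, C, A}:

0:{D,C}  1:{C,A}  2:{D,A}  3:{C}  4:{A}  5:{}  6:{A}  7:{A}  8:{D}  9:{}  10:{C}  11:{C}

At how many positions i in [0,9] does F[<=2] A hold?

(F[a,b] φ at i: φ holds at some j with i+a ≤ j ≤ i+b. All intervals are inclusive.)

Evaluate at each i in [0,9]:
  i=0: ✓ (witness j=1)
  i=1: ✓ (witness j=1)
  i=2: ✓ (witness j=2)
  i=3: ✓ (witness j=4)
  i=4: ✓ (witness j=4)
  i=5: ✓ (witness j=6)
  i=6: ✓ (witness j=6)
  i=7: ✓ (witness j=7)
  i=8: ✗ (none in [8,10])
  i=9: ✗ (none in [9,11])
Positions where it holds: {0, 1, 2, 3, 4, 5, 6, 7} → 8.

8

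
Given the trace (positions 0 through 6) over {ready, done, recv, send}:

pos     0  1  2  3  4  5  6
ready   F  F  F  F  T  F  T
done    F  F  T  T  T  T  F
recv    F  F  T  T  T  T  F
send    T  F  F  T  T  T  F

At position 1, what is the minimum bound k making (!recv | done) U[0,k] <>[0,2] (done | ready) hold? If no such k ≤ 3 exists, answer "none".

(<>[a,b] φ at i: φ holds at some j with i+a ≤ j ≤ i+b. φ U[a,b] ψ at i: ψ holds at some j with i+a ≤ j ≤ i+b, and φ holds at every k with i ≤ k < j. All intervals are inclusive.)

Need earliest j ≥ 1 with <>[0,2] (done | ready), and (!recv | done) at every k in [1,j-1].
  j=1: rhs holds (empty prefix). k = 0.

0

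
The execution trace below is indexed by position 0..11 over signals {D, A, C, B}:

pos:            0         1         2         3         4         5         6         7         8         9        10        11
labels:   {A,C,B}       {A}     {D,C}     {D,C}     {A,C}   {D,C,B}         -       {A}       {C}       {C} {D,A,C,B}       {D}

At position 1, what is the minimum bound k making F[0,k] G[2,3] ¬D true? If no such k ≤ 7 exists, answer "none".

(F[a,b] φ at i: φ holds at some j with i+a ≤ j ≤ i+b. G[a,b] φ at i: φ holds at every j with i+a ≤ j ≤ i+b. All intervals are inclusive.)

Scan j = 1,2,… for G[2,3] ¬D:
  j=1: fails
  j=2: fails
  j=3: fails
  j=4: holds
First hit at j=4, so smallest k = 4-1 = 3.

3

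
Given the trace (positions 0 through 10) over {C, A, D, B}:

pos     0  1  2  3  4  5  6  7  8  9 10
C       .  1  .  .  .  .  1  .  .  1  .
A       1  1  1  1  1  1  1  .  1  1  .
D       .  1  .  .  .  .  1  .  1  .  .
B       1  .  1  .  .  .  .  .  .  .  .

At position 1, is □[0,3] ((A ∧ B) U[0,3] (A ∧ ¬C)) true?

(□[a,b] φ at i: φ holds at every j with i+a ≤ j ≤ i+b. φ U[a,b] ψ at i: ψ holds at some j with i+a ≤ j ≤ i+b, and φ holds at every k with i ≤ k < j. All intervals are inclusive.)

Check ((A ∧ B) U[0,3] (A ∧ ¬C)) at every j in [1,4]:
  j=1: fails
  j=2: holds
  j=3: holds
  j=4: holds
Fails at j=1 → formula fails.

Does not hold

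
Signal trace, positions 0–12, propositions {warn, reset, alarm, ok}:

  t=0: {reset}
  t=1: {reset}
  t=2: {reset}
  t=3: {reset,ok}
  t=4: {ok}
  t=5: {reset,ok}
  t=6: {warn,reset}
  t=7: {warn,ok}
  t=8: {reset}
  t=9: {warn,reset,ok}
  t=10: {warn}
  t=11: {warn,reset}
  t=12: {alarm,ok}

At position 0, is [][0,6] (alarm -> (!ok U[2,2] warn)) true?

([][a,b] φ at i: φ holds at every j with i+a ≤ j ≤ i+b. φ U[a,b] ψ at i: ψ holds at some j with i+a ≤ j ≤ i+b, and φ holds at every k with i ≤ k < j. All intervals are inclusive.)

Check (alarm -> (!ok U[2,2] warn)) at every j in [0,6]:
  j=0: antecedent false → ✓
  j=1: antecedent false → ✓
  j=2: antecedent false → ✓
  j=3: antecedent false → ✓
  j=4: antecedent false → ✓
  j=5: antecedent false → ✓
  j=6: antecedent false → ✓
All positions satisfy it → formula holds.

True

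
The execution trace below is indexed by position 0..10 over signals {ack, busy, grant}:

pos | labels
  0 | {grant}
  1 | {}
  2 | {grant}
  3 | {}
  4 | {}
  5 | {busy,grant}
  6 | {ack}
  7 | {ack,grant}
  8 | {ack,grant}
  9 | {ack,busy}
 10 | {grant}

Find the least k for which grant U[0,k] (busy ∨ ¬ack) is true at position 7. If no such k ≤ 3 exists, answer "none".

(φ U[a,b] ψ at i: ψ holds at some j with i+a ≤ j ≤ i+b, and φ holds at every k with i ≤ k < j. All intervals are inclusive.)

2

Need earliest j ≥ 7 with (busy ∨ ¬ack), and grant at every k in [7,j-1].
  j=7: rhs fails.
  j=8: rhs fails.
  j=9: rhs holds; lhs holds on [7,8]. k = 2.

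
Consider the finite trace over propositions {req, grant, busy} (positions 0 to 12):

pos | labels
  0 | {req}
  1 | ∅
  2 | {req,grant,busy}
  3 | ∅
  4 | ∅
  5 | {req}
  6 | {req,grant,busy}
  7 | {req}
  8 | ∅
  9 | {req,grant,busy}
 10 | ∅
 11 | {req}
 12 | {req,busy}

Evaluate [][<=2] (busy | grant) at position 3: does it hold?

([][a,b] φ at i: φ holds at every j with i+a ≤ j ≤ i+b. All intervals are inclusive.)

False

Check (busy | grant) at every j in [3,5]:
  j=3: false
  j=4: false
  j=5: false
Fails at j=3 → formula fails.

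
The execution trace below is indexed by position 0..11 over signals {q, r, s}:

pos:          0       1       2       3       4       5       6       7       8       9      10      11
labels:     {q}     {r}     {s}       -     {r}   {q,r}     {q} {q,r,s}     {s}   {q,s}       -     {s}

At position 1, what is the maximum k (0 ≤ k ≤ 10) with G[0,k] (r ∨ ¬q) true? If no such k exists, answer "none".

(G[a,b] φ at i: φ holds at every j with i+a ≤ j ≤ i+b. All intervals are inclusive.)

4

(r ∨ ¬q) must hold from j=1 onward; find where it first fails.
  j=1: holds
  j=2: holds
  j=3: holds
  j=4: holds
  j=5: holds
  j=6: fails
Holds on [1,5], so largest k = 4.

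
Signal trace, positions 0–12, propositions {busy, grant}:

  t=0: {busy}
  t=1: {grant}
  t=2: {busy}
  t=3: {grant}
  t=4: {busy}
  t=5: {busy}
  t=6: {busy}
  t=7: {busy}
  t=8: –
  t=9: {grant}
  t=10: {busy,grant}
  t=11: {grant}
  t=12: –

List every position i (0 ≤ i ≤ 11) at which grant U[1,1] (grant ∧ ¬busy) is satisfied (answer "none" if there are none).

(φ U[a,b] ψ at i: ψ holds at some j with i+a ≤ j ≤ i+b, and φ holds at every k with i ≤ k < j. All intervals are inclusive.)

Evaluate at each i in [0,11]:
  i=0: ✗ (lhs fails at k=0 before rhs at j=1)
  i=1: ✗ (no rhs in [2,2])
  i=2: ✗ (lhs fails at k=2 before rhs at j=3)
  i=3: ✗ (no rhs in [4,4])
  i=4: ✗ (no rhs in [5,5])
  i=5: ✗ (no rhs in [6,6])
  i=6: ✗ (no rhs in [7,7])
  i=7: ✗ (no rhs in [8,8])
  i=8: ✗ (lhs fails at k=8 before rhs at j=9)
  i=9: ✗ (no rhs in [10,10])
  i=10: ✓ (rhs at j=11; lhs holds on [10,10])
  i=11: ✗ (no rhs in [12,12])

10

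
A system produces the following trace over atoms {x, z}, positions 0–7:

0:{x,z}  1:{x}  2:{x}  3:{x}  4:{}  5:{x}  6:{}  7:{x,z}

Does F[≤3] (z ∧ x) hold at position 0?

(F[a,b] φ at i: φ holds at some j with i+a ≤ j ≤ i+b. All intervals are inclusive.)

Holds

Check (z ∧ x) at each j in [0,3]:
  j=0: true
  j=1: false
  j=2: false
  j=3: false
Found at j=0 → formula holds.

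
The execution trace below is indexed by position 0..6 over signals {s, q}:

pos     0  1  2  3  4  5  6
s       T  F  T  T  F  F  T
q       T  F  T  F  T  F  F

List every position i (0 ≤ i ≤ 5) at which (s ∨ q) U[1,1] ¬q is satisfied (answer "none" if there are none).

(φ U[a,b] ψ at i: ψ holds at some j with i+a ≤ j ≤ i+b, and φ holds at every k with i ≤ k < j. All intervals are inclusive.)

0, 2, 4

Evaluate at each i in [0,5]:
  i=0: ✓ (rhs at j=1; lhs holds on [0,0])
  i=1: ✗ (no rhs in [2,2])
  i=2: ✓ (rhs at j=3; lhs holds on [2,2])
  i=3: ✗ (no rhs in [4,4])
  i=4: ✓ (rhs at j=5; lhs holds on [4,4])
  i=5: ✗ (lhs fails at k=5 before rhs at j=6)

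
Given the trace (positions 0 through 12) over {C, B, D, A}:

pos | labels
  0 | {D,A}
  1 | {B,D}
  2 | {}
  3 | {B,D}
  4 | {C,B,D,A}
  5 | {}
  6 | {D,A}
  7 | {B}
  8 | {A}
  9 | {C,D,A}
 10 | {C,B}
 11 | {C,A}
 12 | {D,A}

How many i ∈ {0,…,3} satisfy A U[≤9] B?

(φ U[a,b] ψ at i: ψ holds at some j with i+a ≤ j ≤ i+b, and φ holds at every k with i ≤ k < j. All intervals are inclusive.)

3

Evaluate at each i in [0,3]:
  i=0: ✓ (rhs at j=1; lhs holds on [0,0])
  i=1: ✓ (rhs at j=1)
  i=2: ✗ (lhs fails at k=2 before rhs at j=3)
  i=3: ✓ (rhs at j=3)
Positions where it holds: {0, 1, 3} → 3.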